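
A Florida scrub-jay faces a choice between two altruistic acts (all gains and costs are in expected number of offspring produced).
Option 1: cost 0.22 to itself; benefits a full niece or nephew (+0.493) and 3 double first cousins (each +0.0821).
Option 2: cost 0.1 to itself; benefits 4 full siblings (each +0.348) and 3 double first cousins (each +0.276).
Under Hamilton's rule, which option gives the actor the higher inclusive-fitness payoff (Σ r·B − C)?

Option 1: r to a full niece or nephew = 0.25.
Option 1: r to a double first cousin = 0.25.
Option 1: Σ r·B − C = (1·0.25·0.493 + 3·0.25·0.0821) − 0.22 = -0.035175.
Option 2: r to a full sibling = 0.5.
Option 2: r to a double first cousin = 0.25.
Option 2: Σ r·B − C = (4·0.5·0.348 + 3·0.25·0.276) − 0.1 = 0.803.
Option 2 has the higher net inclusive-fitness payoff.

Option 2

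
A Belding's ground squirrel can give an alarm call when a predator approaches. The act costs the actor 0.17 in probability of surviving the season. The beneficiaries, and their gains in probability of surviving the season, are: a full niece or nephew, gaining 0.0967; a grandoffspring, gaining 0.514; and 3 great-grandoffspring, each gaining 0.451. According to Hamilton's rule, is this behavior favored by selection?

Yes

Hamilton's rule: the trait is favored when the sum of r·B over every recipient exceeds the actor's cost C.
r to a full niece or nephew = 1/4 (full aunt/uncle↔niece/nephew: two paths of length 3 through the shared grandparent pair: r = 2·(1/2)^3 = 1/4).
r to a grandoffspring = 0.25 (two parent–offspring links: r = (1/2)^2 = 1/4).
r to a great-grandoffspring = 1/8 (three parent–offspring links: r = (1/2)^3 = 1/8).
Summing one r·B term per recipient: 1·0.25·0.0967 + 1·0.25·0.514 + 3·0.125·0.451 = 0.3218.
0.3218 > 0.17: the indirect benefit exceeds the cost.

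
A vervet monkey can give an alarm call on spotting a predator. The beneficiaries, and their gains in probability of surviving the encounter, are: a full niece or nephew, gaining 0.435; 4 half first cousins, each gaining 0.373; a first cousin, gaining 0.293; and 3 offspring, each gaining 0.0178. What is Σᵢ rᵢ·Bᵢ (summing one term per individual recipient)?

r to a full niece or nephew = 0.25 (full aunt/uncle↔niece/nephew: two paths of length 3 through the shared grandparent pair: r = 2·(1/2)^3 = 1/4).
r to a half first cousin = 0.0625 (half first cousins share one grandparent — one path of length 4: r = (1/2)^4 = 1/16).
r to a first cousin = 0.125 (first cousins share one grandparent pair — two paths of length 4: r = 2·(1/2)^4 = 1/8).
r to an offspring = 1/2 (one parent–offspring link: r = (1/2)^1 = 1/2).
Summing one r·B term per recipient: 1·0.25·0.435 + 4·0.0625·0.373 + 1·0.125·0.293 + 3·0.5·0.0178 = 0.265325.

0.265325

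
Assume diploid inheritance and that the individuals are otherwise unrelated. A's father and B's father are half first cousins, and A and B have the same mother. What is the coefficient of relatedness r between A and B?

0.265625

Wright's path rule: contributions from independent ancestry routes add.
A and B are related in two ways: half second cousins through their fathers (r = 1/64) and half-sibs through their shared mother (r = 1/4).
r = 1/64 + 1/4 = 17/64 = 0.265625.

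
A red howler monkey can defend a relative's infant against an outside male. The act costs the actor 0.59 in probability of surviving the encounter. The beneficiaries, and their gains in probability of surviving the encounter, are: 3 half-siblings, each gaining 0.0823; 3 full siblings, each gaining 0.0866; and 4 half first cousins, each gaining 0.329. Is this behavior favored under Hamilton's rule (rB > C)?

No

Hamilton's rule: the trait is favored when the sum of r·B over every recipient exceeds the actor's cost C.
r to a half-sibling = 0.25 (half-sibs share one parent — one path of length 2: r = (1/2)^2 = 1/4).
r to a full sibling = 1/2 (full sibs share both parents — two paths of length 2: r = 2·(1/2)^2 = 1/2).
r to a half first cousin = 1/16 (half first cousins share one grandparent — one path of length 4: r = (1/2)^4 = 1/16).
Summing one r·B term per recipient: 3·0.25·0.0823 + 3·0.5·0.0866 + 4·0.0625·0.329 = 0.273875.
0.273875 < 0.59: the indirect benefit is less than the cost.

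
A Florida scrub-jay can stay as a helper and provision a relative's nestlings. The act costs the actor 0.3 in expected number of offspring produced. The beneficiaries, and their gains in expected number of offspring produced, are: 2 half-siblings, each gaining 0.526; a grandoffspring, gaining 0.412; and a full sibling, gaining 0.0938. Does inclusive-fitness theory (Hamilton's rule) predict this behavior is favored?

Hamilton's rule: the trait is favored when the sum of r·B over every recipient exceeds the actor's cost C.
r to a half-sibling = 1/4 (half-sibs share one parent — one path of length 2: r = (1/2)^2 = 1/4).
r to a grandoffspring = 0.25 (two parent–offspring links: r = (1/2)^2 = 1/4).
r to a full sibling = 1/2 (full sibs share both parents — two paths of length 2: r = 2·(1/2)^2 = 1/2).
Summing one r·B term per recipient: 2·0.25·0.526 + 1·0.25·0.412 + 1·0.5·0.0938 = 0.4129.
0.4129 > 0.3: the indirect benefit exceeds the cost.

Yes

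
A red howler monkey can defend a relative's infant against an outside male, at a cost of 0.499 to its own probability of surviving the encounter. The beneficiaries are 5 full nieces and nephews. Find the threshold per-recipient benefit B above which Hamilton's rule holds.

r to a full niece or nephew = 1/4 (full aunt/uncle↔niece/nephew: two paths of length 3 through the shared grandparent pair: r = 2·(1/2)^3 = 1/4).
Hamilton's rule with n recipients of equal r: n·r·B > C, so B > C/(n·r) = 0.499/(5·0.25) = 0.3992.

0.3992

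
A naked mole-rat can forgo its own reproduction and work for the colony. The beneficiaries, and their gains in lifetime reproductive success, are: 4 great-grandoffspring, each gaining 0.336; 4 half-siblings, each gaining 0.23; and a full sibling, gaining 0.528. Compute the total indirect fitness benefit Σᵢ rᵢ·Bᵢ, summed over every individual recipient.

r to a great-grandoffspring = 1/8 (three parent–offspring links: r = (1/2)^3 = 1/8).
r to a half-sibling = 0.25 (half-sibs share one parent — one path of length 2: r = (1/2)^2 = 1/4).
r to a full sibling = 0.5 (full sibs share both parents — two paths of length 2: r = 2·(1/2)^2 = 1/2).
Summing one r·B term per recipient: 4·0.125·0.336 + 4·0.25·0.23 + 1·0.5·0.528 = 0.662.

0.662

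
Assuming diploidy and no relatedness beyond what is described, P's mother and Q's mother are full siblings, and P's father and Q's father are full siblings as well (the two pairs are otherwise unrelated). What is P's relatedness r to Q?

0.25

Relatedness sums over independent paths through distinct common ancestors.
P and Q are related in two ways: first cousins through their mothers (r = 1/8) and first cousins through their fathers (r = 1/8) — i.e. double first cousins.
r = 1/8 + 1/8 = 1/4 = 0.25.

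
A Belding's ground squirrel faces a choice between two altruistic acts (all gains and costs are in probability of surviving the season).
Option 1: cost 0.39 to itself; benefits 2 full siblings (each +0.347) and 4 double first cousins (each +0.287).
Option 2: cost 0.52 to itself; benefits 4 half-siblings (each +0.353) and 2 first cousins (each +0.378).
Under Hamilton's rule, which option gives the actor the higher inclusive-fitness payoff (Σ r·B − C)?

Option 1: r to a full sibling = 0.5.
Option 1: r to a double first cousin = 0.25.
Option 1: Σ r·B − C = (2·0.5·0.347 + 4·0.25·0.287) − 0.39 = 0.244.
Option 2: r to a half-sibling = 0.25.
Option 2: r to a first cousin = 0.125.
Option 2: Σ r·B − C = (4·0.25·0.353 + 2·0.125·0.378) − 0.52 = -0.0725.
Option 1 has the higher net inclusive-fitness payoff.

Option 1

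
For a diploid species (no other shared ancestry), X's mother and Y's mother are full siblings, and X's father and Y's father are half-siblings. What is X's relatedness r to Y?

Relatedness sums over independent paths through distinct common ancestors.
X and Y are related in two ways: first cousins through their mothers (r = 1/8) and half first cousins through their fathers (r = 1/16).
r = 1/8 + 1/16 = 0.1875.

0.1875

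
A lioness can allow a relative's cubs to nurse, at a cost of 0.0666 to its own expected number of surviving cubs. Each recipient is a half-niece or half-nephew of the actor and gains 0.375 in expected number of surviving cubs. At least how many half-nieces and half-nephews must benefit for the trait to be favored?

2

r to a half-niece or half-nephew = 0.125 (half-aunt/uncle↔niece/nephew: one path of length 3: r = (1/2)^3 = 1/8).
Hamilton's rule: n·r·B > C  ⇒  n > C/(r·B) = 0.0666/(0.125·0.375) = 1.421.
The smallest integer exceeding 1.421 is 2.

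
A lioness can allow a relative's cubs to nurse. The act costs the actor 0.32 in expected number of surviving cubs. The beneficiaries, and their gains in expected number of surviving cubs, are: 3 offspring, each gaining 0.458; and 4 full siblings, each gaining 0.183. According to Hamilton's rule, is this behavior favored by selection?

Hamilton's rule: the trait is favored when the sum of r·B over every recipient exceeds the actor's cost C.
r to an offspring = 0.5 (one parent–offspring link: r = (1/2)^1 = 1/2).
r to a full sibling = 1/2 (full sibs share both parents — two paths of length 2: r = 2·(1/2)^2 = 1/2).
Summing one r·B term per recipient: 3·0.5·0.458 + 4·0.5·0.183 = 1.053.
1.053 > 0.32: the indirect benefit exceeds the cost.

Yes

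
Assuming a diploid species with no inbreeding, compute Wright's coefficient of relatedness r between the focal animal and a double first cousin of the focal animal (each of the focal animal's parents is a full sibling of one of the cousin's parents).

Each parent–offspring link contributes a factor of 1/2, and independent paths through distinct common ancestors add.
Double first cousins share both grandparent pairs — four paths of length 4: r = 4·(1/2)^4 = 1/4.

0.25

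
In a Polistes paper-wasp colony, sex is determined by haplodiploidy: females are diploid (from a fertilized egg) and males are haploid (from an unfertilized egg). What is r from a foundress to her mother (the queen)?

One meiotic link between diploid queen and diploid daughter: r = 1/2.

0.5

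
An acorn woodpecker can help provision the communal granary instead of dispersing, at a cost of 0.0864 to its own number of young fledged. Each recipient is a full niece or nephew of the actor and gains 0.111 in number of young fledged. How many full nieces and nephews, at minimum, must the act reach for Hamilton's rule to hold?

r to a full niece or nephew = 0.25 (full aunt/uncle↔niece/nephew: two paths of length 3 through the shared grandparent pair: r = 2·(1/2)^3 = 1/4).
Hamilton's rule: n·r·B > C  ⇒  n > C/(r·B) = 0.0864/(0.25·0.111) = 3.114.
The smallest integer exceeding 3.114 is 4.

4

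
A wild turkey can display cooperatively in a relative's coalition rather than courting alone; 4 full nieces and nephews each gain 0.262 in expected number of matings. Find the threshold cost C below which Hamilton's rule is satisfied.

r to a full niece or nephew = 1/4 (full aunt/uncle↔niece/nephew: two paths of length 3 through the shared grandparent pair: r = 2·(1/2)^3 = 1/4).
Hamilton's rule: n·r·B > C, so the trait is favored while C < n·r·B = 4·0.25·0.262 = 0.262.

0.262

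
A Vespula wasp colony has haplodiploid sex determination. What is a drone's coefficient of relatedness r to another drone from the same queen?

0.5

Haploid brothers each carry a random half of the queen's diploid genome, so on average they share half: r = 1/2.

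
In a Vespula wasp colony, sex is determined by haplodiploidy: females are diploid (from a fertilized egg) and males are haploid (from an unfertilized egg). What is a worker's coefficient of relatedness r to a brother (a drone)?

0.25

Her haploid brother carries none of their father's genes and a random half of their mother's genome; that half matches the maternal half of her own genome with probability 1/2: r = 1/2 · 1/2 = 1/4.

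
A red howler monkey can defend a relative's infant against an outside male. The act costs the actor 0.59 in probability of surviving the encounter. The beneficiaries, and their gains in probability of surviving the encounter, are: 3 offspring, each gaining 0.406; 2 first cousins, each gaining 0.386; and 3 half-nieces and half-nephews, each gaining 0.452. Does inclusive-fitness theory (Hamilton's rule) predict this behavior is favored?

Hamilton's rule: the trait is favored when the sum of r·B over every recipient exceeds the actor's cost C.
r to an offspring = 1/2 (one parent–offspring link: r = (1/2)^1 = 1/2).
r to a first cousin = 1/8 (first cousins share one grandparent pair — two paths of length 4: r = 2·(1/2)^4 = 1/8).
r to a half-niece or half-nephew = 1/8 (half-aunt/uncle↔niece/nephew: one path of length 3: r = (1/2)^3 = 1/8).
Summing one r·B term per recipient: 3·0.5·0.406 + 2·0.125·0.386 + 3·0.125·0.452 = 0.875.
0.875 > 0.59: the indirect benefit exceeds the cost.

Yes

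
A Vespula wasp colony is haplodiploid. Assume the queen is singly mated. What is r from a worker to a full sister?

0.75

Haplodiploid full sisters inherit their father's entire haploid genome identically (contributing 1/2) and on average half of their mother's contribution (1/2 · 1/2 = 1/4); r = 1/2 + 1/4 = 3/4.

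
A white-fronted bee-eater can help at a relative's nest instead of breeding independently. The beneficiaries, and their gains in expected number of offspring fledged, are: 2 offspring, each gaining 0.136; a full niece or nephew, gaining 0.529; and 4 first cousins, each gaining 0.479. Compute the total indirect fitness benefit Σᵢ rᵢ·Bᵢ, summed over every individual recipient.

r to an offspring = 0.5 (one parent–offspring link: r = (1/2)^1 = 1/2).
r to a full niece or nephew = 1/4 (full aunt/uncle↔niece/nephew: two paths of length 3 through the shared grandparent pair: r = 2·(1/2)^3 = 1/4).
r to a first cousin = 1/8 (first cousins share one grandparent pair — two paths of length 4: r = 2·(1/2)^4 = 1/8).
Summing one r·B term per recipient: 2·0.5·0.136 + 1·0.25·0.529 + 4·0.125·0.479 = 0.50775.

0.50775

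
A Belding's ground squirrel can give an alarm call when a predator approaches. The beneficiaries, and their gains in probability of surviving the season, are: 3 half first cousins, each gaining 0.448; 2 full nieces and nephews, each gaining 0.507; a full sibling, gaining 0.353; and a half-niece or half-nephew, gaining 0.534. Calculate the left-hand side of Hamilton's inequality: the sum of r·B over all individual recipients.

r to a half first cousin = 1/16 (half first cousins share one grandparent — one path of length 4: r = (1/2)^4 = 1/16).
r to a full niece or nephew = 0.25 (full aunt/uncle↔niece/nephew: two paths of length 3 through the shared grandparent pair: r = 2·(1/2)^3 = 1/4).
r to a full sibling = 0.5 (full sibs share both parents — two paths of length 2: r = 2·(1/2)^2 = 1/2).
r to a half-niece or half-nephew = 1/8 (half-aunt/uncle↔niece/nephew: one path of length 3: r = (1/2)^3 = 1/8).
Summing one r·B term per recipient: 3·0.0625·0.448 + 2·0.25·0.507 + 1·0.5·0.353 + 1·0.125·0.534 = 0.58075.

0.58075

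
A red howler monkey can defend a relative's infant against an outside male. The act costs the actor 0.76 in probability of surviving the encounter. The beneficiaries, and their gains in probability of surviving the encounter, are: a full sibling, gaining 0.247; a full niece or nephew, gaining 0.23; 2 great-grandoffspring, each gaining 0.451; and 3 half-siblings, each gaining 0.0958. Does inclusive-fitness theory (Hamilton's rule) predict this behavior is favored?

Hamilton's rule: the trait is favored when the sum of r·B over every recipient exceeds the actor's cost C.
r to a full sibling = 1/2 (full sibs share both parents — two paths of length 2: r = 2·(1/2)^2 = 1/2).
r to a full niece or nephew = 1/4 (full aunt/uncle↔niece/nephew: two paths of length 3 through the shared grandparent pair: r = 2·(1/2)^3 = 1/4).
r to a great-grandoffspring = 1/8 (three parent–offspring links: r = (1/2)^3 = 1/8).
r to a half-sibling = 0.25 (half-sibs share one parent — one path of length 2: r = (1/2)^2 = 1/4).
Summing one r·B term per recipient: 1·0.5·0.247 + 1·0.25·0.23 + 2·0.125·0.451 + 3·0.25·0.0958 = 0.3656.
0.3656 < 0.76: the indirect benefit is less than the cost.

No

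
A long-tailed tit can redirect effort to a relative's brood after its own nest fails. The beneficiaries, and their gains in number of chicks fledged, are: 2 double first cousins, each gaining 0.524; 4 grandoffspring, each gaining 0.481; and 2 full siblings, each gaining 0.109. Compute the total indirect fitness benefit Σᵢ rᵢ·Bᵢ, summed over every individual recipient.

0.852

r to a double first cousin = 1/4 (double first cousins share both grandparent pairs — four paths of length 4: r = 4·(1/2)^4 = 1/4).
r to a grandoffspring = 1/4 (two parent–offspring links: r = (1/2)^2 = 1/4).
r to a full sibling = 1/2 (full sibs share both parents — two paths of length 2: r = 2·(1/2)^2 = 1/2).
Summing one r·B term per recipient: 2·0.25·0.524 + 4·0.25·0.481 + 2·0.5·0.109 = 0.852.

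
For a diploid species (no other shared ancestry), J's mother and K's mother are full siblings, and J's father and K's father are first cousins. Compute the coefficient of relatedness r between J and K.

0.15625

Independent pedigree routes through distinct common ancestors add.
J and K are related in two ways: first cousins through their mothers (r = 1/8) and second cousins through their fathers (r = 1/32).
r = 1/8 + 1/32 = 0.15625.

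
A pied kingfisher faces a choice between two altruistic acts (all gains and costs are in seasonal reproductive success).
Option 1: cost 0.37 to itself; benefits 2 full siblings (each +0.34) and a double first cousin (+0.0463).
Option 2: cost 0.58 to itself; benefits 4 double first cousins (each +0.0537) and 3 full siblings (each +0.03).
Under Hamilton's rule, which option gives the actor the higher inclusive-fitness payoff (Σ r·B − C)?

Option 1: r to a full sibling = 0.5.
Option 1: r to a double first cousin = 0.25.
Option 1: Σ r·B − C = (2·0.5·0.34 + 1·0.25·0.0463) − 0.37 = -0.018425.
Option 2: r to a double first cousin = 0.25.
Option 2: r to a full sibling = 0.5.
Option 2: Σ r·B − C = (4·0.25·0.0537 + 3·0.5·0.03) − 0.58 = -0.4813.
Option 1 has the higher net inclusive-fitness payoff.

Option 1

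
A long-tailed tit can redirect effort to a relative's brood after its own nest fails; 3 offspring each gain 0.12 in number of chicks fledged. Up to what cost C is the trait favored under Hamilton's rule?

0.18

r to an offspring = 1/2 (one parent–offspring link: r = (1/2)^1 = 1/2).
Hamilton's rule: n·r·B > C, so the trait is favored while C < n·r·B = 3·0.5·0.12 = 0.18.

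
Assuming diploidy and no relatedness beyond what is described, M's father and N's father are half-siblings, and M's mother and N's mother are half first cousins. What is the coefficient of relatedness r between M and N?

0.078125

Wright's path rule: contributions from independent ancestry routes add.
M and N are related in two ways: half first cousins through their fathers (r = 1/16) and half second cousins through their mothers (r = 1/64).
r = 1/16 + 1/64 = 0.078125.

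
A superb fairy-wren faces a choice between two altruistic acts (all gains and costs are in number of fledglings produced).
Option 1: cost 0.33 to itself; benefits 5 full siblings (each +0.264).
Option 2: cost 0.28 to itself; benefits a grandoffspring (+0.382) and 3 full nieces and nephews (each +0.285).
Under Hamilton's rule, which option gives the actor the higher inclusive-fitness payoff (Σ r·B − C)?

Option 1: r to a full sibling = 0.5.
Option 1: Σ r·B − C = (5·0.5·0.264) − 0.33 = 0.33.
Option 2: r to a grandoffspring = 0.25.
Option 2: r to a full niece or nephew = 0.25.
Option 2: Σ r·B − C = (1·0.25·0.382 + 3·0.25·0.285) − 0.28 = 0.02925.
Option 1 has the higher net inclusive-fitness payoff.

Option 1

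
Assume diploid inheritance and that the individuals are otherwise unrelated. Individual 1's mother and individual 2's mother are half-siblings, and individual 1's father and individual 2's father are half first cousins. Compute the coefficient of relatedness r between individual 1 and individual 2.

0.078125

Relatedness sums over independent paths through distinct common ancestors.
Individual 1 and individual 2 are related in two ways: half first cousins through their mothers (r = 1/16) and half second cousins through their fathers (r = 1/64).
r = 1/16 + 1/64 = 0.078125.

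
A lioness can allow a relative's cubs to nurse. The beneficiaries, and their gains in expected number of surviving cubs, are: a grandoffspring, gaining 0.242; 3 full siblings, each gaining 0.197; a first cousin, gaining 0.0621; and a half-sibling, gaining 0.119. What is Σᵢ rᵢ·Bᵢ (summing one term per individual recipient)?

0.3935125

r to a grandoffspring = 1/4 (two parent–offspring links: r = (1/2)^2 = 1/4).
r to a full sibling = 0.5 (full sibs share both parents — two paths of length 2: r = 2·(1/2)^2 = 1/2).
r to a first cousin = 1/8 (first cousins share one grandparent pair — two paths of length 4: r = 2·(1/2)^4 = 1/8).
r to a half-sibling = 1/4 (half-sibs share one parent — one path of length 2: r = (1/2)^2 = 1/4).
Summing one r·B term per recipient: 1·0.25·0.242 + 3·0.5·0.197 + 1·0.125·0.0621 + 1·0.25·0.119 = 0.3935125.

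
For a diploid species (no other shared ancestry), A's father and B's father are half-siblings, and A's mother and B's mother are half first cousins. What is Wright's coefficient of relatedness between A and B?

Independent pedigree routes through distinct common ancestors add.
A and B are related in two ways: half first cousins through their fathers (r = 1/16) and half second cousins through their mothers (r = 1/64).
r = 1/16 + 1/64 = 0.078125.

0.078125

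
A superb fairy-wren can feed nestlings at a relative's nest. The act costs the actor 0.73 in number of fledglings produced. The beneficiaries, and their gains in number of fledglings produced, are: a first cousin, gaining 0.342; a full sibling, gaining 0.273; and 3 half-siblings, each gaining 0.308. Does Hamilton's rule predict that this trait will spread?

No

Hamilton's rule: the trait is favored when the sum of r·B over every recipient exceeds the actor's cost C.
r to a first cousin = 1/8 (first cousins share one grandparent pair — two paths of length 4: r = 2·(1/2)^4 = 1/8).
r to a full sibling = 1/2 (full sibs share both parents — two paths of length 2: r = 2·(1/2)^2 = 1/2).
r to a half-sibling = 0.25 (half-sibs share one parent — one path of length 2: r = (1/2)^2 = 1/4).
Summing one r·B term per recipient: 1·0.125·0.342 + 1·0.5·0.273 + 3·0.25·0.308 = 0.41025.
0.41025 < 0.73: the indirect benefit is less than the cost.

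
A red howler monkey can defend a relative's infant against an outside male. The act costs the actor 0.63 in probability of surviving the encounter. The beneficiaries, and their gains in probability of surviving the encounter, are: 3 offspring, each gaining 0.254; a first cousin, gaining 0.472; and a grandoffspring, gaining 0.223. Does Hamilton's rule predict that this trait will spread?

No

Hamilton's rule: the trait is favored when the sum of r·B over every recipient exceeds the actor's cost C.
r to an offspring = 0.5 (one parent–offspring link: r = (1/2)^1 = 1/2).
r to a first cousin = 0.125 (first cousins share one grandparent pair — two paths of length 4: r = 2·(1/2)^4 = 1/8).
r to a grandoffspring = 0.25 (two parent–offspring links: r = (1/2)^2 = 1/4).
Summing one r·B term per recipient: 3·0.5·0.254 + 1·0.125·0.472 + 1·0.25·0.223 = 0.49575.
0.49575 < 0.63: the indirect benefit is less than the cost.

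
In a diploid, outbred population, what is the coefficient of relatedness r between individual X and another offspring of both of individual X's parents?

Each parent–offspring link contributes a factor of 1/2, and independent paths through distinct common ancestors add.
Full sibs share both parents — two paths of length 2: r = 2·(1/2)^2 = 1/2.

0.5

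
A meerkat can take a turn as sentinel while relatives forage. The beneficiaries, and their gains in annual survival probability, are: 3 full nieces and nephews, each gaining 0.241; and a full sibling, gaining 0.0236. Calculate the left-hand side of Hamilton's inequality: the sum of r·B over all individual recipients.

r to a full niece or nephew = 1/4 (full aunt/uncle↔niece/nephew: two paths of length 3 through the shared grandparent pair: r = 2·(1/2)^3 = 1/4).
r to a full sibling = 0.5 (full sibs share both parents — two paths of length 2: r = 2·(1/2)^2 = 1/2).
Summing one r·B term per recipient: 3·0.25·0.241 + 1·0.5·0.0236 = 0.19255.

0.19255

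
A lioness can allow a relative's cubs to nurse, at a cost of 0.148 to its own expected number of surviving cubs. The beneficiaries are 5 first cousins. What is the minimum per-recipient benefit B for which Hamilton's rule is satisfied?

0.2368

r to a first cousin = 1/8 (first cousins share one grandparent pair — two paths of length 4: r = 2·(1/2)^4 = 1/8).
Hamilton's rule with n recipients of equal r: n·r·B > C, so B > C/(n·r) = 0.148/(5·0.125) = 0.2368.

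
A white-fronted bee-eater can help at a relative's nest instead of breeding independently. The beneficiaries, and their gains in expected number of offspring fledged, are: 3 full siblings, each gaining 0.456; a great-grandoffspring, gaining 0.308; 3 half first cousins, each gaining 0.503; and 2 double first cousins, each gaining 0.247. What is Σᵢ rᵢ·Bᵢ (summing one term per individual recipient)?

0.9403125

r to a full sibling = 0.5 (full sibs share both parents — two paths of length 2: r = 2·(1/2)^2 = 1/2).
r to a great-grandoffspring = 0.125 (three parent–offspring links: r = (1/2)^3 = 1/8).
r to a half first cousin = 0.0625 (half first cousins share one grandparent — one path of length 4: r = (1/2)^4 = 1/16).
r to a double first cousin = 0.25 (double first cousins share both grandparent pairs — four paths of length 4: r = 4·(1/2)^4 = 1/4).
Summing one r·B term per recipient: 3·0.5·0.456 + 1·0.125·0.308 + 3·0.0625·0.503 + 2·0.25·0.247 = 0.9403125.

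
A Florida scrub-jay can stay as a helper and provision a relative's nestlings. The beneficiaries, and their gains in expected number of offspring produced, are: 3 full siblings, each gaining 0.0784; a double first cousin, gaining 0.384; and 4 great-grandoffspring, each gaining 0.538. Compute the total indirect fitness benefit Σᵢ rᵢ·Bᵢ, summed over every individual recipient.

r to a full sibling = 0.5 (full sibs share both parents — two paths of length 2: r = 2·(1/2)^2 = 1/2).
r to a double first cousin = 0.25 (double first cousins share both grandparent pairs — four paths of length 4: r = 4·(1/2)^4 = 1/4).
r to a great-grandoffspring = 1/8 (three parent–offspring links: r = (1/2)^3 = 1/8).
Summing one r·B term per recipient: 3·0.5·0.0784 + 1·0.25·0.384 + 4·0.125·0.538 = 0.4826.

0.4826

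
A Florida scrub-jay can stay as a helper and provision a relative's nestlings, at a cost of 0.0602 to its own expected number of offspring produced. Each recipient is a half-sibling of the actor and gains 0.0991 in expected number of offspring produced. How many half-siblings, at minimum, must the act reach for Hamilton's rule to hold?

r to a half-sibling = 0.25 (half-sibs share one parent — one path of length 2: r = (1/2)^2 = 1/4).
Hamilton's rule: n·r·B > C  ⇒  n > C/(r·B) = 0.0602/(0.25·0.0991) = 2.43.
The smallest integer exceeding 2.43 is 3.

3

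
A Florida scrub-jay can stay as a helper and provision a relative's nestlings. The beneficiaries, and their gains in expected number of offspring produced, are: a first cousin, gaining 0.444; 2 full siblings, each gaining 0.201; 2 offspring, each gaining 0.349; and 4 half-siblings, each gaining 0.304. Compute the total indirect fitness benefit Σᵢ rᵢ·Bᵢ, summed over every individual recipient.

0.9095

r to a first cousin = 1/8 (first cousins share one grandparent pair — two paths of length 4: r = 2·(1/2)^4 = 1/8).
r to a full sibling = 1/2 (full sibs share both parents — two paths of length 2: r = 2·(1/2)^2 = 1/2).
r to an offspring = 1/2 (one parent–offspring link: r = (1/2)^1 = 1/2).
r to a half-sibling = 0.25 (half-sibs share one parent — one path of length 2: r = (1/2)^2 = 1/4).
Summing one r·B term per recipient: 1·0.125·0.444 + 2·0.5·0.201 + 2·0.5·0.349 + 4·0.25·0.304 = 0.9095.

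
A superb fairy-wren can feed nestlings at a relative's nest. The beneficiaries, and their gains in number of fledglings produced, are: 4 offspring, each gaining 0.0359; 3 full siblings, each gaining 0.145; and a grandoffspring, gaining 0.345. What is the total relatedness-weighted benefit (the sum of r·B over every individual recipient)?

0.37555

r to an offspring = 0.5 (one parent–offspring link: r = (1/2)^1 = 1/2).
r to a full sibling = 0.5 (full sibs share both parents — two paths of length 2: r = 2·(1/2)^2 = 1/2).
r to a grandoffspring = 0.25 (two parent–offspring links: r = (1/2)^2 = 1/4).
Summing one r·B term per recipient: 4·0.5·0.0359 + 3·0.5·0.145 + 1·0.25·0.345 = 0.37555.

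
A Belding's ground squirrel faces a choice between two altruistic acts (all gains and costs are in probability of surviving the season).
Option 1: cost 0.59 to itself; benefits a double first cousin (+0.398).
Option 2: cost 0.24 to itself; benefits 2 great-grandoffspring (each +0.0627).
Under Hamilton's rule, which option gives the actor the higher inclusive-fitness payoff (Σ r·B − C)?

Option 1: r to a double first cousin = 0.25.
Option 1: Σ r·B − C = (1·0.25·0.398) − 0.59 = -0.4905.
Option 2: r to a great-grandoffspring = 0.125.
Option 2: Σ r·B − C = (2·0.125·0.0627) − 0.24 = -0.224325.
Option 2 has the higher net inclusive-fitness payoff.

Option 2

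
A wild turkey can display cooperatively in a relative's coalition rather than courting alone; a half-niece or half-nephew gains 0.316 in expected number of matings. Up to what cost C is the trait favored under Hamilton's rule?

0.0395

r to a half-niece or half-nephew = 0.125 (half-aunt/uncle↔niece/nephew: one path of length 3: r = (1/2)^3 = 1/8).
Hamilton's rule: n·r·B > C, so the trait is favored while C < n·r·B = 1·0.125·0.316 = 0.0395.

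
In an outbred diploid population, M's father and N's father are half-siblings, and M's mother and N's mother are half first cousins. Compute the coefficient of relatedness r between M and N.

0.078125

Wright's path rule: contributions from independent ancestry routes add.
M and N are related in two ways: half first cousins through their fathers (r = 1/16) and half second cousins through their mothers (r = 1/64).
r = 1/16 + 1/64 = 0.078125.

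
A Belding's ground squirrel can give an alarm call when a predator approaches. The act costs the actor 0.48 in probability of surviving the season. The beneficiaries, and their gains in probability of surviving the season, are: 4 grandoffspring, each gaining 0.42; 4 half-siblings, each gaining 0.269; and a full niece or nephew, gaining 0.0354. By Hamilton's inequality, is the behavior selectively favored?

Hamilton's rule: the trait is favored when the sum of r·B over every recipient exceeds the actor's cost C.
r to a grandoffspring = 0.25 (two parent–offspring links: r = (1/2)^2 = 1/4).
r to a half-sibling = 0.25 (half-sibs share one parent — one path of length 2: r = (1/2)^2 = 1/4).
r to a full niece or nephew = 1/4 (full aunt/uncle↔niece/nephew: two paths of length 3 through the shared grandparent pair: r = 2·(1/2)^3 = 1/4).
Summing one r·B term per recipient: 4·0.25·0.42 + 4·0.25·0.269 + 1·0.25·0.0354 = 0.69785.
0.69785 > 0.48: the indirect benefit exceeds the cost.

Yes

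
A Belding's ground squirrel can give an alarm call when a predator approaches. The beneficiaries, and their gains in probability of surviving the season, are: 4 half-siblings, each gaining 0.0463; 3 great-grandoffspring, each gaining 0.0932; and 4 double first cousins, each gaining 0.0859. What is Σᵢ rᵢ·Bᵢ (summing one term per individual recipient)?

r to a half-sibling = 1/4 (half-sibs share one parent — one path of length 2: r = (1/2)^2 = 1/4).
r to a great-grandoffspring = 1/8 (three parent–offspring links: r = (1/2)^3 = 1/8).
r to a double first cousin = 0.25 (double first cousins share both grandparent pairs — four paths of length 4: r = 4·(1/2)^4 = 1/4).
Summing one r·B term per recipient: 4·0.25·0.0463 + 3·0.125·0.0932 + 4·0.25·0.0859 = 0.16715.

0.16715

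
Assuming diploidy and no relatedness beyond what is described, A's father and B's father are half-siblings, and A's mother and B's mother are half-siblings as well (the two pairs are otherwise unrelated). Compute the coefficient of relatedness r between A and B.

0.125

With two independent routes of shared ancestry, r is the sum of the two contributions.
A and B are related in two ways: half first cousins through their fathers (r = 1/16) and half first cousins through their mothers (r = 1/16).
r = 1/16 + 1/16 = 1/8 = 0.125.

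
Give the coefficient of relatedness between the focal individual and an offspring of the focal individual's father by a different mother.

0.25

Each parent–offspring link contributes a factor of 1/2, and independent paths through distinct common ancestors add.
Half-sibs share one parent — one path of length 2: r = (1/2)^2 = 1/4.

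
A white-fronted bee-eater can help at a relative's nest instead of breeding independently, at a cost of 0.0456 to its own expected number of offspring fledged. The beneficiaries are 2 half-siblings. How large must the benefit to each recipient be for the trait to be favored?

r to a half-sibling = 1/4 (half-sibs share one parent — one path of length 2: r = (1/2)^2 = 1/4).
Hamilton's rule with n recipients of equal r: n·r·B > C, so B > C/(n·r) = 0.0456/(2·0.25) = 0.0912.

0.0912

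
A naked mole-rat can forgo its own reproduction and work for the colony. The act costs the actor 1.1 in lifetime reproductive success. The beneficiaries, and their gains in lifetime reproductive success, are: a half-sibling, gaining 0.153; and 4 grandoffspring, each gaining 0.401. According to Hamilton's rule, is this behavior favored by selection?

No

Hamilton's rule: the trait is favored when the sum of r·B over every recipient exceeds the actor's cost C.
r to a half-sibling = 1/4 (half-sibs share one parent — one path of length 2: r = (1/2)^2 = 1/4).
r to a grandoffspring = 1/4 (two parent–offspring links: r = (1/2)^2 = 1/4).
Summing one r·B term per recipient: 1·0.25·0.153 + 4·0.25·0.401 = 0.43925.
0.43925 < 1.1: the indirect benefit is less than the cost.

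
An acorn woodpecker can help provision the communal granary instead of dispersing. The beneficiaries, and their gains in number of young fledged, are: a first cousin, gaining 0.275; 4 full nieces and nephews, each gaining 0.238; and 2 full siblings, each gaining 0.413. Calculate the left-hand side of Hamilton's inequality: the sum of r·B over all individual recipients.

0.685375

r to a first cousin = 0.125 (first cousins share one grandparent pair — two paths of length 4: r = 2·(1/2)^4 = 1/8).
r to a full niece or nephew = 1/4 (full aunt/uncle↔niece/nephew: two paths of length 3 through the shared grandparent pair: r = 2·(1/2)^3 = 1/4).
r to a full sibling = 1/2 (full sibs share both parents — two paths of length 2: r = 2·(1/2)^2 = 1/2).
Summing one r·B term per recipient: 1·0.125·0.275 + 4·0.25·0.238 + 2·0.5·0.413 = 0.685375.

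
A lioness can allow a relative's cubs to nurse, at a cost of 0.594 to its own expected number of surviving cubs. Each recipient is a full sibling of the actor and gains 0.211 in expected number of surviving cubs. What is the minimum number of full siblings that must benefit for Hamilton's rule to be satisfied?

6

r to a full sibling = 1/2 (full sibs share both parents — two paths of length 2: r = 2·(1/2)^2 = 1/2).
Hamilton's rule: n·r·B > C  ⇒  n > C/(r·B) = 0.594/(0.5·0.211) = 5.63.
The smallest integer exceeding 5.63 is 6.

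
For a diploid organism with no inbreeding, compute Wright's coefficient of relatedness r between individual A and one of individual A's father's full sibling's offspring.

0.125

Each parent–offspring link contributes a factor of 1/2, and independent paths through distinct common ancestors add.
First cousins share one grandparent pair — two paths of length 4: r = 2·(1/2)^4 = 1/8.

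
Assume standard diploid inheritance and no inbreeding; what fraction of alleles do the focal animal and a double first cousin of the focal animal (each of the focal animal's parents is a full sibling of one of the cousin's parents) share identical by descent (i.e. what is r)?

0.25

Each parent–offspring link contributes a factor of 1/2, and independent paths through distinct common ancestors add.
Double first cousins share both grandparent pairs — four paths of length 4: r = 4·(1/2)^4 = 1/4.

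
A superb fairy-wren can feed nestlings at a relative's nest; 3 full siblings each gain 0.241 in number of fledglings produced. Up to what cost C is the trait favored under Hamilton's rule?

0.3615

r to a full sibling = 1/2 (full sibs share both parents — two paths of length 2: r = 2·(1/2)^2 = 1/2).
Hamilton's rule: n·r·B > C, so the trait is favored while C < n·r·B = 3·0.5·0.241 = 0.3615.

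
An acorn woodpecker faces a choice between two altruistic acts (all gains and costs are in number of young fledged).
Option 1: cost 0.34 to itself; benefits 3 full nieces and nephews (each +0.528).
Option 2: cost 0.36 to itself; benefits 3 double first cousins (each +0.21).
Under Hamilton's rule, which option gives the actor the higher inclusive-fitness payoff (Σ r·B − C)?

Option 1: r to a full niece or nephew = 0.25.
Option 1: Σ r·B − C = (3·0.25·0.528) − 0.34 = 0.056.
Option 2: r to a double first cousin = 0.25.
Option 2: Σ r·B − C = (3·0.25·0.21) − 0.36 = -0.2025.
Option 1 has the higher net inclusive-fitness payoff.

Option 1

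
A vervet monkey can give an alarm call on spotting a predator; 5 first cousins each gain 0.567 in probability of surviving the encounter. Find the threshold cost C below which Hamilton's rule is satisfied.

r to a first cousin = 0.125 (first cousins share one grandparent pair — two paths of length 4: r = 2·(1/2)^4 = 1/8).
Hamilton's rule: n·r·B > C, so the trait is favored while C < n·r·B = 5·0.125·0.567 = 0.354375.

0.354375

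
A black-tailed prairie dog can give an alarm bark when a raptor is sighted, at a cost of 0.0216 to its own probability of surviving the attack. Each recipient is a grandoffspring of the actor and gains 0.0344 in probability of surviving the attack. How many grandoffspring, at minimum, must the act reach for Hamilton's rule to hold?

r to a grandoffspring = 1/4 (two parent–offspring links: r = (1/2)^2 = 1/4).
Hamilton's rule: n·r·B > C  ⇒  n > C/(r·B) = 0.0216/(0.25·0.0344) = 2.512.
The smallest integer exceeding 2.512 is 3.

3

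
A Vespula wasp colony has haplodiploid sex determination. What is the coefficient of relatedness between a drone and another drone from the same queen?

0.5

Haploid brothers each carry a random half of the queen's diploid genome, so on average they share half: r = 1/2.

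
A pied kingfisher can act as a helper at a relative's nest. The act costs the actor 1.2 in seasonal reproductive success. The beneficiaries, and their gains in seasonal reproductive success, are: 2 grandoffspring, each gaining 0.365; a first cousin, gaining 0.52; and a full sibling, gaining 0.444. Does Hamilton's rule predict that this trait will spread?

No

Hamilton's rule: the trait is favored when the sum of r·B over every recipient exceeds the actor's cost C.
r to a grandoffspring = 0.25 (two parent–offspring links: r = (1/2)^2 = 1/4).
r to a first cousin = 0.125 (first cousins share one grandparent pair — two paths of length 4: r = 2·(1/2)^4 = 1/8).
r to a full sibling = 0.5 (full sibs share both parents — two paths of length 2: r = 2·(1/2)^2 = 1/2).
Summing one r·B term per recipient: 2·0.25·0.365 + 1·0.125·0.52 + 1·0.5·0.444 = 0.4695.
0.4695 < 1.2: the indirect benefit is less than the cost.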